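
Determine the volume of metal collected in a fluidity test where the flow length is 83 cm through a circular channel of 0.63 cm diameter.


Formula: V = pi * (d/2)^2 * L  (cylinder volume)
Radius = 0.63/2 = 0.315 cm
V = pi * 0.315^2 * 83 = 25.8731 cm^3

Answer: 25.8731 cm^3


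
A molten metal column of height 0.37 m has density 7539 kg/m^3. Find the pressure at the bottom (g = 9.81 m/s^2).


Formula: P = rho * g * h
rho * g = 7539 * 9.81 = 73957.59 N/m^3
P = 73957.59 * 0.37 = 27364.3083 Pa

27364.3083 Pa


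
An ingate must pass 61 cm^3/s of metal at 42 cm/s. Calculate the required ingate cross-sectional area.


Formula: A_ingate = Q / v  (continuity equation)
A = 61 cm^3/s / 42 cm/s = 1.4524 cm^2

Answer: 1.4524 cm^2


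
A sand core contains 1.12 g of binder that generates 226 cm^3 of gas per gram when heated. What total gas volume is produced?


Formula: V_gas = W_binder * gas_evolution_rate
V = 1.12 g * 226 cm^3/g = 253.1200 cm^3

Final answer: 253.1200 cm^3


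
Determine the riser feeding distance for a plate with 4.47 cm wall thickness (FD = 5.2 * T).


Formula: FD = 5.2 * T  (riser feeding-distance rule)
FD = 5.2 * 4.47 cm = 23.2440 cm

Final answer: 23.2440 cm


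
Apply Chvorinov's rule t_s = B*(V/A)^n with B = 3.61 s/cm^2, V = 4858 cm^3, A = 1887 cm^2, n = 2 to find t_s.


Formula: t_s = B * (V/A)^n  (Chvorinov's rule, n=2)
Modulus M = V/A = 4858/1887 = 2.574457 cm
M^2 = 2.574457^2 = 6.627829 cm^2
t_s = 3.61 * 6.627829 = 23.9265 s

Final answer: 23.9265 s


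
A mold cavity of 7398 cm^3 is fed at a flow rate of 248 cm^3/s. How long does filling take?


Formula: t_fill = V_mold / Q_flow
t = 7398 cm^3 / 248 cm^3/s = 29.8306 s

Answer: 29.8306 s


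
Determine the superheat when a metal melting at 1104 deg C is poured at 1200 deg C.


Formula: Superheat = T_pour - T_melt
Superheat = 1200 - 1104 = 96 deg C


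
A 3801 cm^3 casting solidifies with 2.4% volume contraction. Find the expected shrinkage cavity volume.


Formula: V_shrink = V_casting * shrinkage_pct / 100
V_shrink = 3801 cm^3 * 2.4 / 100 = 91.2240 cm^3

Final answer: 91.2240 cm^3


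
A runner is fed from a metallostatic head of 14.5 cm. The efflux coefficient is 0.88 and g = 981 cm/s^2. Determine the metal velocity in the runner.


Formula: v = Cd * sqrt(2 * g * h)  (Torricelli with discharge coefficient)
2*g*h = 2 * 981 * 14.5 = 28449.0 cm^2/s^2
sqrt(28449.0) = 168.66831 cm/s
v = 0.88 * 168.66831 = 148.4281 cm/s

Final answer: 148.4281 cm/s


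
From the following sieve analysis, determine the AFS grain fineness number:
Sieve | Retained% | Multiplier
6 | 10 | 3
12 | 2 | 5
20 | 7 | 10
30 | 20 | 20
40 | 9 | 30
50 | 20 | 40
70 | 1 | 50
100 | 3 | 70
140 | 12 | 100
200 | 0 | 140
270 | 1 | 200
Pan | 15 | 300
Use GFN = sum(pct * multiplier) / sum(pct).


Formula: GFN = sum(pct * multiplier) / sum(pct)
sum(pct * multiplier) = 7740
sum(pct) = 100
GFN = 7740 / 100 = 77.40


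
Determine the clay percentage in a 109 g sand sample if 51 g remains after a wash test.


Formula: Clay% = (W_total - W_washed) / W_total * 100
Clay mass = 109 - 51 = 58 g
Clay% = 58 / 109 * 100 = 53.2110%

53.2110%


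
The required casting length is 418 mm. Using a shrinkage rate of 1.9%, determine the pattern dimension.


Formula: L_pattern = L_casting * (1 + shrinkage_rate/100)
Shrinkage factor = 1 + 1.9/100 = 1.019
L_pattern = 418 mm * 1.019 = 425.9420 mm


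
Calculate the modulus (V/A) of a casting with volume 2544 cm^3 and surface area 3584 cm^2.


Formula: Casting Modulus M = V / A
M = 2544 cm^3 / 3584 cm^2 = 0.7098 cm

0.7098 cm


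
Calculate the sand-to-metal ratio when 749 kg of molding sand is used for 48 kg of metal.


Formula: Sand-to-Metal Ratio = W_sand / W_metal
Ratio = 749 kg / 48 kg = 15.6042

Answer: 15.6042


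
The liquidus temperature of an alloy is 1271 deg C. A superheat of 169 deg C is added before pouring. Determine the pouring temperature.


Formula: T_pour = T_melt + Superheat
T_pour = 1271 + 169 = 1440 deg C

1440 deg C


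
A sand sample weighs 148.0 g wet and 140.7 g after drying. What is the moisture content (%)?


Formula: MC = (W_wet - W_dry) / W_wet * 100
Water mass = 148.0 - 140.7 = 7.3 g
MC = 7.3 / 148.0 * 100 = 4.9324%


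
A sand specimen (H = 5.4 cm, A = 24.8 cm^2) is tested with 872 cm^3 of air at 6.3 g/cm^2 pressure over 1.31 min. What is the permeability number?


Formula: Permeability Number P = (V * H) / (p * A * t)
Numerator: V * H = 872 * 5.4 = 4708.8
Denominator: p * A * t = 6.3 * 24.8 * 1.31 = 204.6744
P = 4708.8 / 204.6744 = 23.0063

23.0063


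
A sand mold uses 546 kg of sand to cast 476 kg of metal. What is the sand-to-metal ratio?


Formula: Sand-to-Metal Ratio = W_sand / W_metal
Ratio = 546 kg / 476 kg = 1.1471

Final answer: 1.1471


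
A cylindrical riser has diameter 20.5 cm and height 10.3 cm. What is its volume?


Formula: V = pi * (D/2)^2 * H  (cylinder volume)
Radius = D/2 = 20.5/2 = 10.25 cm
V = pi * 10.25^2 * 10.3 = 3399.6549 cm^3

Final answer: 3399.6549 cm^3


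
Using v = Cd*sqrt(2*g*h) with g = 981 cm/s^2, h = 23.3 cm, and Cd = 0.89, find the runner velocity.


Formula: v = Cd * sqrt(2 * g * h)  (Torricelli with discharge coefficient)
2*g*h = 2 * 981 * 23.3 = 45714.6 cm^2/s^2
sqrt(45714.6) = 213.80973 cm/s
v = 0.89 * 213.80973 = 190.2907 cm/s

Answer: 190.2907 cm/s


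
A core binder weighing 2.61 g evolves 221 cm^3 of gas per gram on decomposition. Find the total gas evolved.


Formula: V_gas = W_binder * gas_evolution_rate
V = 2.61 g * 221 cm^3/g = 576.8100 cm^3

Final answer: 576.8100 cm^3


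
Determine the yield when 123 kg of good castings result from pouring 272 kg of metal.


Formula: Casting Yield = (W_good / W_total) * 100
Yield = (123 kg / 272 kg) * 100 = 45.2206%

45.2206%


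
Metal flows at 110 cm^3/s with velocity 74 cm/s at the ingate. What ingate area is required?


Formula: A_ingate = Q / v  (continuity equation)
A = 110 cm^3/s / 74 cm/s = 1.4865 cm^2

Answer: 1.4865 cm^2


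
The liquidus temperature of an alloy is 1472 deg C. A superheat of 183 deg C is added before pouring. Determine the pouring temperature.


Formula: T_pour = T_melt + Superheat
T_pour = 1472 + 183 = 1655 deg C

1655 deg C


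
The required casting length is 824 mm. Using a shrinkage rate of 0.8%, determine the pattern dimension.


Formula: L_pattern = L_casting * (1 + shrinkage_rate/100)
Shrinkage factor = 1 + 0.8/100 = 1.008
L_pattern = 824 mm * 1.008 = 830.5920 mm

Answer: 830.5920 mm


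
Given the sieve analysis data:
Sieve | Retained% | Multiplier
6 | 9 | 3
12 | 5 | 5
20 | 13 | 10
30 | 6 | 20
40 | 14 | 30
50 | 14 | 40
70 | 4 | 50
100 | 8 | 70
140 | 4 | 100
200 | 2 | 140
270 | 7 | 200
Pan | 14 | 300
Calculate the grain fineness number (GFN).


Formula: GFN = sum(pct * multiplier) / sum(pct)
sum(pct * multiplier) = 8322
sum(pct) = 100
GFN = 8322 / 100 = 83.22

Final answer: 83.22


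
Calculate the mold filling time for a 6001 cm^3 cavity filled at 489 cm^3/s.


Formula: t_fill = V_mold / Q_flow
t = 6001 cm^3 / 489 cm^3/s = 12.2720 s


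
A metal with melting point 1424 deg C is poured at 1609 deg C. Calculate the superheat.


Formula: Superheat = T_pour - T_melt
Superheat = 1609 - 1424 = 185 deg C


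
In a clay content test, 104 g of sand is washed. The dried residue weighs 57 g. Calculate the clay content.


Formula: Clay% = (W_total - W_washed) / W_total * 100
Clay mass = 104 - 57 = 47 g
Clay% = 47 / 104 * 100 = 45.1923%

Final answer: 45.1923%


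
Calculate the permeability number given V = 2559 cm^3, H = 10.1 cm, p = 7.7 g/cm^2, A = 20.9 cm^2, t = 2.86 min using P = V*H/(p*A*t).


Formula: Permeability Number P = (V * H) / (p * A * t)
Numerator: V * H = 2559 * 10.1 = 25845.9
Denominator: p * A * t = 7.7 * 20.9 * 2.86 = 460.2598
P = 25845.9 / 460.2598 = 56.1550

Final answer: 56.1550


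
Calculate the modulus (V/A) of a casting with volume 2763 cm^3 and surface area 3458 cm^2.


Formula: Casting Modulus M = V / A
M = 2763 cm^3 / 3458 cm^2 = 0.7990 cm

Answer: 0.7990 cm


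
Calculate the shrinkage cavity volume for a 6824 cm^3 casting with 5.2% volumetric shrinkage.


Formula: V_shrink = V_casting * shrinkage_pct / 100
V_shrink = 6824 cm^3 * 5.2 / 100 = 354.8480 cm^3

Final answer: 354.8480 cm^3


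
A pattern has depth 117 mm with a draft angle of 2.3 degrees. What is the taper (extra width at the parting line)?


Formula: taper = depth * tan(draft_angle)
tan(2.3 deg) = 0.0401641
taper = 117 mm * 0.0401641 = 4.6992 mm

4.6992 mm


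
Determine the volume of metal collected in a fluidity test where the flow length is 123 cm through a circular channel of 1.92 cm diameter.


Formula: V = pi * (d/2)^2 * L  (cylinder volume)
Radius = 1.92/2 = 0.96 cm
V = pi * 0.96^2 * 123 = 356.1209 cm^3


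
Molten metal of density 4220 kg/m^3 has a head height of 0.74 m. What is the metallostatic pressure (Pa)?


Formula: P = rho * g * h
rho * g = 4220 * 9.81 = 41398.2 N/m^3
P = 41398.2 * 0.74 = 30634.6680 Pa

30634.6680 Pa


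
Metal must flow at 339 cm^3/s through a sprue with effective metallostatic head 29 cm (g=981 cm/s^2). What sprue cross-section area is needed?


Formula: v = sqrt(2*g*h), A = Q/v
Velocity: v = sqrt(2 * 981 * 29) = sqrt(56898) = 238.5330 cm/s
Sprue area: A = Q / v = 339 / 238.5330 = 1.4212 cm^2

Final answer: 1.4212 cm^2


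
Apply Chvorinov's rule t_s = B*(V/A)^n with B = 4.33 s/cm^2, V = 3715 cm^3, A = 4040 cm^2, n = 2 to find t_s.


Formula: t_s = B * (V/A)^n  (Chvorinov's rule, n=2)
Modulus M = V/A = 3715/4040 = 0.919554 cm
M^2 = 0.919554^2 = 0.845580 cm^2
t_s = 4.33 * 0.845580 = 3.6614 s

Final answer: 3.6614 s


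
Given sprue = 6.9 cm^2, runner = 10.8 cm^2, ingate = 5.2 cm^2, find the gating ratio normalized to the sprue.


Sprue:Runner:Ingate = 1 : 10.8/6.9 : 5.2/6.9 = 1:1.57:0.75

1:1.57:0.75


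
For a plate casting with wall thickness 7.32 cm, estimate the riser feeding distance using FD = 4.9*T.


Formula: FD = 4.9 * T  (riser feeding-distance rule)
FD = 4.9 * 7.32 cm = 35.8680 cm

Final answer: 35.8680 cm


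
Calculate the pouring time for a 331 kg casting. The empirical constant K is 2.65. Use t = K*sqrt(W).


Formula: t = K * sqrt(W)
sqrt(W) = sqrt(331) = 18.19341
t = 2.65 * 18.19341 = 48.2125 s

Final answer: 48.2125 s


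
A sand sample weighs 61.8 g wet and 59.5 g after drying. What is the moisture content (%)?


Formula: MC = (W_wet - W_dry) / W_wet * 100
Water mass = 61.8 - 59.5 = 2.3 g
MC = 2.3 / 61.8 * 100 = 3.7217%

3.7217%


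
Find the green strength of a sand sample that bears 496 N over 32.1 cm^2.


Formula: Compressive Strength = Force / Area
Strength = 496 N / 32.1 cm^2 = 15.4517 N/cm^2

15.4517 N/cm^2


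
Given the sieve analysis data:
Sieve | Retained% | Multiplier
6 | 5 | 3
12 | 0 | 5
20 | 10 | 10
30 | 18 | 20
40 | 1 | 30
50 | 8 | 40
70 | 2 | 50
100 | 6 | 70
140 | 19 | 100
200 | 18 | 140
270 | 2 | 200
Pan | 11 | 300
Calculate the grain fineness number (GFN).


Formula: GFN = sum(pct * multiplier) / sum(pct)
sum(pct * multiplier) = 9465
sum(pct) = 100
GFN = 9465 / 100 = 94.65

Final answer: 94.65


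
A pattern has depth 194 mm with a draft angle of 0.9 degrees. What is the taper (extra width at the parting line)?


Formula: taper = depth * tan(draft_angle)
tan(0.9 deg) = 0.0157093
taper = 194 mm * 0.0157093 = 3.0476 mm

Final answer: 3.0476 mm


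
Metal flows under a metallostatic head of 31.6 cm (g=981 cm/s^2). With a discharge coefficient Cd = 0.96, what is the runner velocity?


Formula: v = Cd * sqrt(2 * g * h)  (Torricelli with discharge coefficient)
2*g*h = 2 * 981 * 31.6 = 61999.2 cm^2/s^2
sqrt(61999.2) = 248.99639 cm/s
v = 0.96 * 248.99639 = 239.0365 cm/s

239.0365 cm/s


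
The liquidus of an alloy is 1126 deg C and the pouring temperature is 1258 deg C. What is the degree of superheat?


Formula: Superheat = T_pour - T_melt
Superheat = 1258 - 1126 = 132 deg C

Final answer: 132 deg C


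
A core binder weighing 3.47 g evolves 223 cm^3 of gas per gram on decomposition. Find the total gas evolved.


Formula: V_gas = W_binder * gas_evolution_rate
V = 3.47 g * 223 cm^3/g = 773.8100 cm^3

Final answer: 773.8100 cm^3


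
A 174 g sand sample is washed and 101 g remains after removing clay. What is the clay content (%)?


Formula: Clay% = (W_total - W_washed) / W_total * 100
Clay mass = 174 - 101 = 73 g
Clay% = 73 / 174 * 100 = 41.9540%

Answer: 41.9540%


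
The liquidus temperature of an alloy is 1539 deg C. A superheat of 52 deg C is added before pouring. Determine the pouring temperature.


Formula: T_pour = T_melt + Superheat
T_pour = 1539 + 52 = 1591 deg C


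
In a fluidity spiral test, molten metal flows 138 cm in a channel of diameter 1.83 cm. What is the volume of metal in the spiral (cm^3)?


Formula: V = pi * (d/2)^2 * L  (cylinder volume)
Radius = 1.83/2 = 0.915 cm
V = pi * 0.915^2 * 138 = 362.9703 cm^3


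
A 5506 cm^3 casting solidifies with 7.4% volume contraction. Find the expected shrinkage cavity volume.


Formula: V_shrink = V_casting * shrinkage_pct / 100
V_shrink = 5506 cm^3 * 7.4 / 100 = 407.4440 cm^3


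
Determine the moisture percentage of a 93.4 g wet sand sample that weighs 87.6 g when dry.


Formula: MC = (W_wet - W_dry) / W_wet * 100
Water mass = 93.4 - 87.6 = 5.8 g
MC = 5.8 / 93.4 * 100 = 6.2099%


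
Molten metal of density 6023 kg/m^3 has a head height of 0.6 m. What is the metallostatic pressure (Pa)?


Formula: P = rho * g * h
rho * g = 6023 * 9.81 = 59085.63 N/m^3
P = 59085.63 * 0.6 = 35451.3780 Pa

Final answer: 35451.3780 Pa


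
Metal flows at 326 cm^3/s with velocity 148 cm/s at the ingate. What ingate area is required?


Formula: A_ingate = Q / v  (continuity equation)
A = 326 cm^3/s / 148 cm/s = 2.2027 cm^2

Answer: 2.2027 cm^2


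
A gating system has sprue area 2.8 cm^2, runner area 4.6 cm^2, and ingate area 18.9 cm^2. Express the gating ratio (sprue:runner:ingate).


Sprue:Runner:Ingate = 1 : 4.6/2.8 : 18.9/2.8 = 1:1.64:6.75

Final answer: 1:1.64:6.75


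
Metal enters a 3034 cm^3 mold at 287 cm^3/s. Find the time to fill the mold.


Formula: t_fill = V_mold / Q_flow
t = 3034 cm^3 / 287 cm^3/s = 10.5714 s

Answer: 10.5714 s


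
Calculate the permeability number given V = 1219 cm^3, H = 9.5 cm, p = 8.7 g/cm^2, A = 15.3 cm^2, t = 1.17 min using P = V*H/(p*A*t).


Formula: Permeability Number P = (V * H) / (p * A * t)
Numerator: V * H = 1219 * 9.5 = 11580.5
Denominator: p * A * t = 8.7 * 15.3 * 1.17 = 155.7387
P = 11580.5 / 155.7387 = 74.3585


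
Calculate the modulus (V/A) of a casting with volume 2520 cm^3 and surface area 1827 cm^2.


Formula: Casting Modulus M = V / A
M = 2520 cm^3 / 1827 cm^2 = 1.3793 cm

Final answer: 1.3793 cm


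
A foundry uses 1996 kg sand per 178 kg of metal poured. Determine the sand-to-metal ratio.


Formula: Sand-to-Metal Ratio = W_sand / W_metal
Ratio = 1996 kg / 178 kg = 11.2135

11.2135


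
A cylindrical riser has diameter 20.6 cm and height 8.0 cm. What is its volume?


Formula: V = pi * (D/2)^2 * H  (cylinder volume)
Radius = D/2 = 20.6/2 = 10.3 cm
V = pi * 10.3^2 * 8.0 = 2666.3325 cm^3


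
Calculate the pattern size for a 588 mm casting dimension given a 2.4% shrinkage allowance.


Formula: L_pattern = L_casting * (1 + shrinkage_rate/100)
Shrinkage factor = 1 + 2.4/100 = 1.024
L_pattern = 588 mm * 1.024 = 602.1120 mm

602.1120 mm


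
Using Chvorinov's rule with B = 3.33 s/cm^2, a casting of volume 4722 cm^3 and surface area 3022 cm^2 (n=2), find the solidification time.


Formula: t_s = B * (V/A)^n  (Chvorinov's rule, n=2)
Modulus M = V/A = 4722/3022 = 1.562541 cm
M^2 = 1.562541^2 = 2.441534 cm^2
t_s = 3.33 * 2.441534 = 8.1303 s


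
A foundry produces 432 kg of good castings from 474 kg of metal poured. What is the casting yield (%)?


Formula: Casting Yield = (W_good / W_total) * 100
Yield = (432 kg / 474 kg) * 100 = 91.1392%

Answer: 91.1392%


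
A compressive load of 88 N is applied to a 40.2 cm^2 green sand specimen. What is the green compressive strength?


Formula: Compressive Strength = Force / Area
Strength = 88 N / 40.2 cm^2 = 2.1891 N/cm^2

Final answer: 2.1891 N/cm^2


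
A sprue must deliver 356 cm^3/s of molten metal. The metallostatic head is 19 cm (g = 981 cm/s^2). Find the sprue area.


Formula: v = sqrt(2*g*h), A = Q/v
Velocity: v = sqrt(2 * 981 * 19) = sqrt(37278) = 193.0751 cm/s
Sprue area: A = Q / v = 356 / 193.0751 = 1.8438 cm^2

1.8438 cm^2


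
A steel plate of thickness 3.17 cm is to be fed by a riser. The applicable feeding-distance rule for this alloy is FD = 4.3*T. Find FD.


Formula: FD = 4.3 * T  (riser feeding-distance rule)
FD = 4.3 * 3.17 cm = 13.6310 cm

13.6310 cm


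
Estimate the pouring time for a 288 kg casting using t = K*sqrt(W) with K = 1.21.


Formula: t = K * sqrt(W)
sqrt(W) = sqrt(288) = 16.97056
t = 1.21 * 16.97056 = 20.5344 s


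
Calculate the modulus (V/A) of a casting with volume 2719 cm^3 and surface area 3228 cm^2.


Formula: Casting Modulus M = V / A
M = 2719 cm^3 / 3228 cm^2 = 0.8423 cm

Final answer: 0.8423 cm


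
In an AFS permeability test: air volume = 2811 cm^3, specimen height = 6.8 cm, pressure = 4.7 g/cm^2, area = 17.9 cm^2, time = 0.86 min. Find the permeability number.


Formula: Permeability Number P = (V * H) / (p * A * t)
Numerator: V * H = 2811 * 6.8 = 19114.8
Denominator: p * A * t = 4.7 * 17.9 * 0.86 = 72.3518
P = 19114.8 / 72.3518 = 264.1925

264.1925


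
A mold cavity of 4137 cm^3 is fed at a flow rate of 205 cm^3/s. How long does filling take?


Formula: t_fill = V_mold / Q_flow
t = 4137 cm^3 / 205 cm^3/s = 20.1805 s

20.1805 s


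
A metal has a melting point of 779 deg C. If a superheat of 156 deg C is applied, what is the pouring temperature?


Formula: T_pour = T_melt + Superheat
T_pour = 779 + 156 = 935 deg C


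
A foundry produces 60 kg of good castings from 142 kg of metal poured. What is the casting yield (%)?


Formula: Casting Yield = (W_good / W_total) * 100
Yield = (60 kg / 142 kg) * 100 = 42.2535%


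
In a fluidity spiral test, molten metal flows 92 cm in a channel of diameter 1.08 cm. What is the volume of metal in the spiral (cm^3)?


Formula: V = pi * (d/2)^2 * L  (cylinder volume)
Radius = 1.08/2 = 0.54 cm
V = pi * 0.54^2 * 92 = 84.2801 cm^3


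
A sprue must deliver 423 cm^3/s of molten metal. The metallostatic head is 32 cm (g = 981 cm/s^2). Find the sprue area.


Formula: v = sqrt(2*g*h), A = Q/v
Velocity: v = sqrt(2 * 981 * 32) = sqrt(62784) = 250.5674 cm/s
Sprue area: A = Q / v = 423 / 250.5674 = 1.6882 cm^2

Final answer: 1.6882 cm^2


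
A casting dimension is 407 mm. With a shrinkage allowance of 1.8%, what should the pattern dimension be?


Formula: L_pattern = L_casting * (1 + shrinkage_rate/100)
Shrinkage factor = 1 + 1.8/100 = 1.018
L_pattern = 407 mm * 1.018 = 414.3260 mm

Answer: 414.3260 mm


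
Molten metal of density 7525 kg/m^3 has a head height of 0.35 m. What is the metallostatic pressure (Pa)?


Formula: P = rho * g * h
rho * g = 7525 * 9.81 = 73820.25 N/m^3
P = 73820.25 * 0.35 = 25837.0875 Pa

25837.0875 Pa


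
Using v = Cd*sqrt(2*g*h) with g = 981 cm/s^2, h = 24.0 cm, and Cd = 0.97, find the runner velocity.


Formula: v = Cd * sqrt(2 * g * h)  (Torricelli with discharge coefficient)
2*g*h = 2 * 981 * 24.0 = 47088.0 cm^2/s^2
sqrt(47088.0) = 216.99770 cm/s
v = 0.97 * 216.99770 = 210.4878 cm/s

210.4878 cm/s


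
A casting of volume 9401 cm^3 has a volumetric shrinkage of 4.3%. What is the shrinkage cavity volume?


Formula: V_shrink = V_casting * shrinkage_pct / 100
V_shrink = 9401 cm^3 * 4.3 / 100 = 404.2430 cm^3


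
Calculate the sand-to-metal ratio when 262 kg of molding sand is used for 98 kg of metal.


Formula: Sand-to-Metal Ratio = W_sand / W_metal
Ratio = 262 kg / 98 kg = 2.6735

2.6735


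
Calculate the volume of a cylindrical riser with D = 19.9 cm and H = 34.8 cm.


Formula: V = pi * (D/2)^2 * H  (cylinder volume)
Radius = D/2 = 19.9/2 = 9.95 cm
V = pi * 9.95^2 * 34.8 = 10823.6883 cm^3

Final answer: 10823.6883 cm^3


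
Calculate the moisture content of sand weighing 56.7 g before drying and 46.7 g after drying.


Formula: MC = (W_wet - W_dry) / W_wet * 100
Water mass = 56.7 - 46.7 = 10.0 g
MC = 10.0 / 56.7 * 100 = 17.6367%

Answer: 17.6367%


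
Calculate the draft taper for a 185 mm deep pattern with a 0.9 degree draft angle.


Formula: taper = depth * tan(draft_angle)
tan(0.9 deg) = 0.0157093
taper = 185 mm * 0.0157093 = 2.9062 mm

2.9062 mm


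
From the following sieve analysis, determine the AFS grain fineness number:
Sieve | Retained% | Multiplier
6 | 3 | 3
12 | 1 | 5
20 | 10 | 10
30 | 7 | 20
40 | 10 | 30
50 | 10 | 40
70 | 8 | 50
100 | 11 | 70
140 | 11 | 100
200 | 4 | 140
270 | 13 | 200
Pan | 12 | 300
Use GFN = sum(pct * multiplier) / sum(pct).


Formula: GFN = sum(pct * multiplier) / sum(pct)
sum(pct * multiplier) = 9984
sum(pct) = 100
GFN = 9984 / 100 = 99.84

Answer: 99.84


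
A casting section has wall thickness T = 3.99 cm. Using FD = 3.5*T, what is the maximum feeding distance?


Formula: FD = 3.5 * T  (riser feeding-distance rule)
FD = 3.5 * 3.99 cm = 13.9650 cm

Answer: 13.9650 cm


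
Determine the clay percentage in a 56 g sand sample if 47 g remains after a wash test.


Formula: Clay% = (W_total - W_washed) / W_total * 100
Clay mass = 56 - 47 = 9 g
Clay% = 9 / 56 * 100 = 16.0714%

Answer: 16.0714%


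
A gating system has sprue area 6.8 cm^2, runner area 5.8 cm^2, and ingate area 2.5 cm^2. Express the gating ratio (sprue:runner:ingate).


Sprue:Runner:Ingate = 1 : 5.8/6.8 : 2.5/6.8 = 1:0.85:0.37

Answer: 1:0.85:0.37


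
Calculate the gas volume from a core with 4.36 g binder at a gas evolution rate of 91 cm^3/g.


Formula: V_gas = W_binder * gas_evolution_rate
V = 4.36 g * 91 cm^3/g = 396.7600 cm^3

396.7600 cm^3


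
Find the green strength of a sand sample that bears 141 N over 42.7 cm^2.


Formula: Compressive Strength = Force / Area
Strength = 141 N / 42.7 cm^2 = 3.3021 N/cm^2

3.3021 N/cm^2


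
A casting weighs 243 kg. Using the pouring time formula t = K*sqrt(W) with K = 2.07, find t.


Formula: t = K * sqrt(W)
sqrt(W) = sqrt(243) = 15.58846
t = 2.07 * 15.58846 = 32.2681 s

Final answer: 32.2681 s


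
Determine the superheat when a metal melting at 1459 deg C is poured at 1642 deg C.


Formula: Superheat = T_pour - T_melt
Superheat = 1642 - 1459 = 183 deg C


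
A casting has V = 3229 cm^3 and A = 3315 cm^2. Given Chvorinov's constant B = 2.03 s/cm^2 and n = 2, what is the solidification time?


Formula: t_s = B * (V/A)^n  (Chvorinov's rule, n=2)
Modulus M = V/A = 3229/3315 = 0.974057 cm
M^2 = 0.974057^2 = 0.948787 cm^2
t_s = 2.03 * 0.948787 = 1.9260 s

1.9260 s


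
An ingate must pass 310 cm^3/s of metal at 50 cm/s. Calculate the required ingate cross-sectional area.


Formula: A_ingate = Q / v  (continuity equation)
A = 310 cm^3/s / 50 cm/s = 6.2000 cm^2

Final answer: 6.2000 cm^2


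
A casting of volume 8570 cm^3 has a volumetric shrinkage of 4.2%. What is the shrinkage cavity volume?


Formula: V_shrink = V_casting * shrinkage_pct / 100
V_shrink = 8570 cm^3 * 4.2 / 100 = 359.9400 cm^3

Final answer: 359.9400 cm^3


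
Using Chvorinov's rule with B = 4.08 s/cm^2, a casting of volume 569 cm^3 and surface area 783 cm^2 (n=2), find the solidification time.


Formula: t_s = B * (V/A)^n  (Chvorinov's rule, n=2)
Modulus M = V/A = 569/783 = 0.726692 cm
M^2 = 0.726692^2 = 0.528081 cm^2
t_s = 4.08 * 0.528081 = 2.1546 s

Final answer: 2.1546 s


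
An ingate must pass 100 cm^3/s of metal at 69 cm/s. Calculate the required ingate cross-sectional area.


Formula: A_ingate = Q / v  (continuity equation)
A = 100 cm^3/s / 69 cm/s = 1.4493 cm^2

Answer: 1.4493 cm^2


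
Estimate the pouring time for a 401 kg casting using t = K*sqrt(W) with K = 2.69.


Formula: t = K * sqrt(W)
sqrt(W) = sqrt(401) = 20.02498
t = 2.69 * 20.02498 = 53.8672 s

53.8672 s


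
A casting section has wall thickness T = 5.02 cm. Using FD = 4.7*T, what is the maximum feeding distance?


Formula: FD = 4.7 * T  (riser feeding-distance rule)
FD = 4.7 * 5.02 cm = 23.5940 cm

Final answer: 23.5940 cm


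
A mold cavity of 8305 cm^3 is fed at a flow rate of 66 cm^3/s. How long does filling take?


Formula: t_fill = V_mold / Q_flow
t = 8305 cm^3 / 66 cm^3/s = 125.8333 s

Final answer: 125.8333 s


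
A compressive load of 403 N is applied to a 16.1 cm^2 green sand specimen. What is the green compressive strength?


Formula: Compressive Strength = Force / Area
Strength = 403 N / 16.1 cm^2 = 25.0311 N/cm^2

25.0311 N/cm^2


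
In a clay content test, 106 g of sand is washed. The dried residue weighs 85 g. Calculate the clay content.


Formula: Clay% = (W_total - W_washed) / W_total * 100
Clay mass = 106 - 85 = 21 g
Clay% = 21 / 106 * 100 = 19.8113%

Final answer: 19.8113%


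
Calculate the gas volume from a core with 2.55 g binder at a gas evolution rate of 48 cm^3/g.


Formula: V_gas = W_binder * gas_evolution_rate
V = 2.55 g * 48 cm^3/g = 122.4000 cm^3

Final answer: 122.4000 cm^3


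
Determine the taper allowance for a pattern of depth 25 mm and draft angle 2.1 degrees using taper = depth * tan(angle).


Formula: taper = depth * tan(draft_angle)
tan(2.1 deg) = 0.0366683
taper = 25 mm * 0.0366683 = 0.9167 mm

Answer: 0.9167 mm


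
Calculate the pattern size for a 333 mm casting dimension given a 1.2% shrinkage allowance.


Formula: L_pattern = L_casting * (1 + shrinkage_rate/100)
Shrinkage factor = 1 + 1.2/100 = 1.012
L_pattern = 333 mm * 1.012 = 336.9960 mm

336.9960 mm


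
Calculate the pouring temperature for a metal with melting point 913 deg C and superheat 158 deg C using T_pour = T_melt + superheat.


Formula: T_pour = T_melt + Superheat
T_pour = 913 + 158 = 1071 deg C


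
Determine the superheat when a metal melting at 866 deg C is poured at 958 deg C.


Formula: Superheat = T_pour - T_melt
Superheat = 958 - 866 = 92 deg C

Final answer: 92 deg C


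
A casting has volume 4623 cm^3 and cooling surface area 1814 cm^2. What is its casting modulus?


Formula: Casting Modulus M = V / A
M = 4623 cm^3 / 1814 cm^2 = 2.5485 cm

Final answer: 2.5485 cm


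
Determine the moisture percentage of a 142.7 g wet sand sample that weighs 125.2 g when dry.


Formula: MC = (W_wet - W_dry) / W_wet * 100
Water mass = 142.7 - 125.2 = 17.5 g
MC = 17.5 / 142.7 * 100 = 12.2635%

12.2635%


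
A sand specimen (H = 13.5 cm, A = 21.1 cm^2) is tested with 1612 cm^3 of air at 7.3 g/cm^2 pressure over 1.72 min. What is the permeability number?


Formula: Permeability Number P = (V * H) / (p * A * t)
Numerator: V * H = 1612 * 13.5 = 21762.0
Denominator: p * A * t = 7.3 * 21.1 * 1.72 = 264.9316
P = 21762.0 / 264.9316 = 82.1420


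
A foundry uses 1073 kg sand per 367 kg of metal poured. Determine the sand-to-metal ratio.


Formula: Sand-to-Metal Ratio = W_sand / W_metal
Ratio = 1073 kg / 367 kg = 2.9237


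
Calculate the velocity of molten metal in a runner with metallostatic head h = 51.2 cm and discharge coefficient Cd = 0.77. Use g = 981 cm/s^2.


Formula: v = Cd * sqrt(2 * g * h)  (Torricelli with discharge coefficient)
2*g*h = 2 * 981 * 51.2 = 100454.4 cm^2/s^2
sqrt(100454.4) = 316.94542 cm/s
v = 0.77 * 316.94542 = 244.0480 cm/s


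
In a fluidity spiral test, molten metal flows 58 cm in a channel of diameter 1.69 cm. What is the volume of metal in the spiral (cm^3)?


Formula: V = pi * (d/2)^2 * L  (cylinder volume)
Radius = 1.69/2 = 0.845 cm
V = pi * 0.845^2 * 58 = 130.1042 cm^3

Final answer: 130.1042 cm^3


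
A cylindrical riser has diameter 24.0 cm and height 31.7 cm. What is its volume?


Formula: V = pi * (D/2)^2 * H  (cylinder volume)
Radius = D/2 = 24.0/2 = 12.0 cm
V = pi * 12.0^2 * 31.7 = 14340.7421 cm^3

14340.7421 cm^3


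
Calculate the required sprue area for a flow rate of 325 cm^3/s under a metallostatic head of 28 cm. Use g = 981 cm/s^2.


Formula: v = sqrt(2*g*h), A = Q/v
Velocity: v = sqrt(2 * 981 * 28) = sqrt(54936) = 234.3843 cm/s
Sprue area: A = Q / v = 325 / 234.3843 = 1.3866 cm^2

1.3866 cm^2


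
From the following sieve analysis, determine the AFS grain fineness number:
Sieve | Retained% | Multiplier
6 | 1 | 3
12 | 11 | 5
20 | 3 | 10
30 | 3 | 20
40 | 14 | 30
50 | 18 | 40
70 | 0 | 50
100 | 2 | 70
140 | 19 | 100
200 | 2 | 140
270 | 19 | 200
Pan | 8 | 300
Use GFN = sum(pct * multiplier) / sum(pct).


Formula: GFN = sum(pct * multiplier) / sum(pct)
sum(pct * multiplier) = 9808
sum(pct) = 100
GFN = 9808 / 100 = 98.08

Answer: 98.08


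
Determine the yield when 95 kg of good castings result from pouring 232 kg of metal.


Formula: Casting Yield = (W_good / W_total) * 100
Yield = (95 kg / 232 kg) * 100 = 40.9483%

Answer: 40.9483%


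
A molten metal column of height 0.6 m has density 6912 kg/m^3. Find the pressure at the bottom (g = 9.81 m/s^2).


Formula: P = rho * g * h
rho * g = 6912 * 9.81 = 67806.72 N/m^3
P = 67806.72 * 0.6 = 40684.0320 Pa

40684.0320 Pa


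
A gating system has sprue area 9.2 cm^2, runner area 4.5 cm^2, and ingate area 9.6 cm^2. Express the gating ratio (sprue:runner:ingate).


Sprue:Runner:Ingate = 1 : 4.5/9.2 : 9.6/9.2 = 1:0.49:1.04

Answer: 1:0.49:1.04


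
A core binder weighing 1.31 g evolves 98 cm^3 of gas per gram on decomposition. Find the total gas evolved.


Formula: V_gas = W_binder * gas_evolution_rate
V = 1.31 g * 98 cm^3/g = 128.3800 cm^3

128.3800 cm^3


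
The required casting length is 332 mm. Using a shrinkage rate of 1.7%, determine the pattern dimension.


Formula: L_pattern = L_casting * (1 + shrinkage_rate/100)
Shrinkage factor = 1 + 1.7/100 = 1.017
L_pattern = 332 mm * 1.017 = 337.6440 mm

Final answer: 337.6440 mm


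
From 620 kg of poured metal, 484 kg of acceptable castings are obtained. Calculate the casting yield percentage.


Formula: Casting Yield = (W_good / W_total) * 100
Yield = (484 kg / 620 kg) * 100 = 78.0645%

78.0645%


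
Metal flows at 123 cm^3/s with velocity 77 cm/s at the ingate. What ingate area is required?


Formula: A_ingate = Q / v  (continuity equation)
A = 123 cm^3/s / 77 cm/s = 1.5974 cm^2

1.5974 cm^2


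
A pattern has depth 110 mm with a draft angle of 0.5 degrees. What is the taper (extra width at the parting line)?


Formula: taper = depth * tan(draft_angle)
tan(0.5 deg) = 0.0087269
taper = 110 mm * 0.0087269 = 0.9600 mm

0.9600 mm


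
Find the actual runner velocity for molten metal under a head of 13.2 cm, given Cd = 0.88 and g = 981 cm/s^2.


Formula: v = Cd * sqrt(2 * g * h)  (Torricelli with discharge coefficient)
2*g*h = 2 * 981 * 13.2 = 25898.4 cm^2/s^2
sqrt(25898.4) = 160.92980 cm/s
v = 0.88 * 160.92980 = 141.6182 cm/s

141.6182 cm/s


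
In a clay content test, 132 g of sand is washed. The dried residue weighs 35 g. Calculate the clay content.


Formula: Clay% = (W_total - W_washed) / W_total * 100
Clay mass = 132 - 35 = 97 g
Clay% = 97 / 132 * 100 = 73.4848%


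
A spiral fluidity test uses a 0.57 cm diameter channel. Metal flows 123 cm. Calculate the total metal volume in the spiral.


Formula: V = pi * (d/2)^2 * L  (cylinder volume)
Radius = 0.57/2 = 0.285 cm
V = pi * 0.285^2 * 123 = 31.3866 cm^3

Answer: 31.3866 cm^3


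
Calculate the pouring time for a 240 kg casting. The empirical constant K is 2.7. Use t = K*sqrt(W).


Formula: t = K * sqrt(W)
sqrt(W) = sqrt(240) = 15.49193
t = 2.7 * 15.49193 = 41.8282 s

Answer: 41.8282 s


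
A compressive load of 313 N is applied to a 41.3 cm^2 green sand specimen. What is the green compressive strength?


Formula: Compressive Strength = Force / Area
Strength = 313 N / 41.3 cm^2 = 7.5787 N/cm^2


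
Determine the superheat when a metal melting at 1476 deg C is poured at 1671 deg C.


Formula: Superheat = T_pour - T_melt
Superheat = 1671 - 1476 = 195 deg C


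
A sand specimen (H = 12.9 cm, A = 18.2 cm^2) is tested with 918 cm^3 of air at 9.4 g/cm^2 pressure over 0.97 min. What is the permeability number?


Formula: Permeability Number P = (V * H) / (p * A * t)
Numerator: V * H = 918 * 12.9 = 11842.2
Denominator: p * A * t = 9.4 * 18.2 * 0.97 = 165.9476
P = 11842.2 / 165.9476 = 71.3611

Final answer: 71.3611


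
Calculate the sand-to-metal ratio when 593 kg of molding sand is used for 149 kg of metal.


Formula: Sand-to-Metal Ratio = W_sand / W_metal
Ratio = 593 kg / 149 kg = 3.9799

Answer: 3.9799


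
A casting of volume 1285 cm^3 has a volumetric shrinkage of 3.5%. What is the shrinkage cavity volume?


Formula: V_shrink = V_casting * shrinkage_pct / 100
V_shrink = 1285 cm^3 * 3.5 / 100 = 44.9750 cm^3

Final answer: 44.9750 cm^3


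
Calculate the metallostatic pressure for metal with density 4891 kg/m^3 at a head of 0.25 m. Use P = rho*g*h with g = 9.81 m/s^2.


Formula: P = rho * g * h
rho * g = 4891 * 9.81 = 47980.71 N/m^3
P = 47980.71 * 0.25 = 11995.1775 Pa

11995.1775 Pa


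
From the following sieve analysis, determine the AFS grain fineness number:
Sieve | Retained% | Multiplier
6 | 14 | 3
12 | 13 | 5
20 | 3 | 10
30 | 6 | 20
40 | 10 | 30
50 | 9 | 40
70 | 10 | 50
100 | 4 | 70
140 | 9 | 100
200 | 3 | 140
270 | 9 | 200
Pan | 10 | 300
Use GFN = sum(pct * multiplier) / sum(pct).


Formula: GFN = sum(pct * multiplier) / sum(pct)
sum(pct * multiplier) = 7817
sum(pct) = 100
GFN = 7817 / 100 = 78.17

Answer: 78.17


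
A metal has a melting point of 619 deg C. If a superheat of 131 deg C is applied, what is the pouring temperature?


Formula: T_pour = T_melt + Superheat
T_pour = 619 + 131 = 750 deg C

Final answer: 750 deg C


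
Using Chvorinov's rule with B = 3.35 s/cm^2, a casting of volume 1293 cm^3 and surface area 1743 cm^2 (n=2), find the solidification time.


Formula: t_s = B * (V/A)^n  (Chvorinov's rule, n=2)
Modulus M = V/A = 1293/1743 = 0.741824 cm
M^2 = 0.741824^2 = 0.550303 cm^2
t_s = 3.35 * 0.550303 = 1.8435 s

Answer: 1.8435 s


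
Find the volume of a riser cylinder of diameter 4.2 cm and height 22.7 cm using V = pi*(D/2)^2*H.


Formula: V = pi * (D/2)^2 * H  (cylinder volume)
Radius = D/2 = 4.2/2 = 2.1 cm
V = pi * 2.1^2 * 22.7 = 314.4954 cm^3

Final answer: 314.4954 cm^3


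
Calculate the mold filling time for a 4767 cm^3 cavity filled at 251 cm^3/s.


Formula: t_fill = V_mold / Q_flow
t = 4767 cm^3 / 251 cm^3/s = 18.9920 s


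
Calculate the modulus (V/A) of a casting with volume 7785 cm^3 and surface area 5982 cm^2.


Formula: Casting Modulus M = V / A
M = 7785 cm^3 / 5982 cm^2 = 1.3014 cm

Final answer: 1.3014 cm


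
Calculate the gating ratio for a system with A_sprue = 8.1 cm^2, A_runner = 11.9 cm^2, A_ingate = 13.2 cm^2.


Sprue:Runner:Ingate = 1 : 11.9/8.1 : 13.2/8.1 = 1:1.47:1.63

1:1.47:1.63


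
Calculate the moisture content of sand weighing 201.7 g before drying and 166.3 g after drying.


Formula: MC = (W_wet - W_dry) / W_wet * 100
Water mass = 201.7 - 166.3 = 35.4 g
MC = 35.4 / 201.7 * 100 = 17.5508%

17.5508%


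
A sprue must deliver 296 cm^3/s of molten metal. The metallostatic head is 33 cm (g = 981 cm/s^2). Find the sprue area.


Formula: v = sqrt(2*g*h), A = Q/v
Velocity: v = sqrt(2 * 981 * 33) = sqrt(64746) = 254.4524 cm/s
Sprue area: A = Q / v = 296 / 254.4524 = 1.1633 cm^2


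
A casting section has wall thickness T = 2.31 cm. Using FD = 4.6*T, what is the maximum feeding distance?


Formula: FD = 4.6 * T  (riser feeding-distance rule)
FD = 4.6 * 2.31 cm = 10.6260 cm

Answer: 10.6260 cm


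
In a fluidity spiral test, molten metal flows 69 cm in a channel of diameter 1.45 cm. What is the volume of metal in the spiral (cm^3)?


Formula: V = pi * (d/2)^2 * L  (cylinder volume)
Radius = 1.45/2 = 0.725 cm
V = pi * 0.725^2 * 69 = 113.9397 cm^3


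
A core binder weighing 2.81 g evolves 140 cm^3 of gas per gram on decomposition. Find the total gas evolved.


Formula: V_gas = W_binder * gas_evolution_rate
V = 2.81 g * 140 cm^3/g = 393.4000 cm^3

Final answer: 393.4000 cm^3


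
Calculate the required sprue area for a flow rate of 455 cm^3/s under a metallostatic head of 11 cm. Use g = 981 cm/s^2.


Formula: v = sqrt(2*g*h), A = Q/v
Velocity: v = sqrt(2 * 981 * 11) = sqrt(21582) = 146.9081 cm/s
Sprue area: A = Q / v = 455 / 146.9081 = 3.0972 cm^2

3.0972 cm^2


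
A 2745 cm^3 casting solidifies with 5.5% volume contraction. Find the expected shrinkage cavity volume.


Formula: V_shrink = V_casting * shrinkage_pct / 100
V_shrink = 2745 cm^3 * 5.5 / 100 = 150.9750 cm^3

Answer: 150.9750 cm^3


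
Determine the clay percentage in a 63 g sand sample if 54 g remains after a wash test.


Formula: Clay% = (W_total - W_washed) / W_total * 100
Clay mass = 63 - 54 = 9 g
Clay% = 9 / 63 * 100 = 14.2857%

14.2857%


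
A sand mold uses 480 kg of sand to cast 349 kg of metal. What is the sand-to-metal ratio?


Formula: Sand-to-Metal Ratio = W_sand / W_metal
Ratio = 480 kg / 349 kg = 1.3754


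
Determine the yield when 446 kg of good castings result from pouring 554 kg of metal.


Formula: Casting Yield = (W_good / W_total) * 100
Yield = (446 kg / 554 kg) * 100 = 80.5054%


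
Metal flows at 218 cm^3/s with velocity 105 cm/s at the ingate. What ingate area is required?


Formula: A_ingate = Q / v  (continuity equation)
A = 218 cm^3/s / 105 cm/s = 2.0762 cm^2

Answer: 2.0762 cm^2


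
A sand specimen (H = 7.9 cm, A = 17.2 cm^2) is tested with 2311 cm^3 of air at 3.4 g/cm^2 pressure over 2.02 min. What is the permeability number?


Formula: Permeability Number P = (V * H) / (p * A * t)
Numerator: V * H = 2311 * 7.9 = 18256.9
Denominator: p * A * t = 3.4 * 17.2 * 2.02 = 118.1296
P = 18256.9 / 118.1296 = 154.5497

Answer: 154.5497


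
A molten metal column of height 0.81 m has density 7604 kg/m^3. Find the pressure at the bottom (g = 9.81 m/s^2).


Formula: P = rho * g * h
rho * g = 7604 * 9.81 = 74595.24 N/m^3
P = 74595.24 * 0.81 = 60422.1444 Pa

Final answer: 60422.1444 Pa


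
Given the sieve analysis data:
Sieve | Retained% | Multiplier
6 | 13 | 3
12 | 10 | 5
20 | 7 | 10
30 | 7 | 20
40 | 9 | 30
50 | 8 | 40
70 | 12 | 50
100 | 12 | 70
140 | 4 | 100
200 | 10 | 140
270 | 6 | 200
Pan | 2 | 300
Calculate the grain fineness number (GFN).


Formula: GFN = sum(pct * multiplier) / sum(pct)
sum(pct * multiplier) = 5929
sum(pct) = 100
GFN = 5929 / 100 = 59.29

Answer: 59.29


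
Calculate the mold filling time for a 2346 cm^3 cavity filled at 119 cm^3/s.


Formula: t_fill = V_mold / Q_flow
t = 2346 cm^3 / 119 cm^3/s = 19.7143 s

19.7143 s


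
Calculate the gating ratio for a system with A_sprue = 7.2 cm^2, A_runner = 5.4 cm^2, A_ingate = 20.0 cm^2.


Sprue:Runner:Ingate = 1 : 5.4/7.2 : 20.0/7.2 = 1:0.75:2.78

Answer: 1:0.75:2.78


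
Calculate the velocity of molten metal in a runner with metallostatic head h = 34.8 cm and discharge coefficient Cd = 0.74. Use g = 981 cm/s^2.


Formula: v = Cd * sqrt(2 * g * h)  (Torricelli with discharge coefficient)
2*g*h = 2 * 981 * 34.8 = 68277.6 cm^2/s^2
sqrt(68277.6) = 261.29983 cm/s
v = 0.74 * 261.29983 = 193.3619 cm/s


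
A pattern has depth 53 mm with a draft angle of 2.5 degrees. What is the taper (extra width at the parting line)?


Formula: taper = depth * tan(draft_angle)
tan(2.5 deg) = 0.0436609
taper = 53 mm * 0.0436609 = 2.3140 mm

Final answer: 2.3140 mm


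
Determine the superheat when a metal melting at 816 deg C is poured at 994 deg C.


Formula: Superheat = T_pour - T_melt
Superheat = 994 - 816 = 178 deg C

Final answer: 178 deg C


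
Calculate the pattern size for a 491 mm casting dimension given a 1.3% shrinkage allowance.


Formula: L_pattern = L_casting * (1 + shrinkage_rate/100)
Shrinkage factor = 1 + 1.3/100 = 1.013
L_pattern = 491 mm * 1.013 = 497.3830 mm

Answer: 497.3830 mm
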